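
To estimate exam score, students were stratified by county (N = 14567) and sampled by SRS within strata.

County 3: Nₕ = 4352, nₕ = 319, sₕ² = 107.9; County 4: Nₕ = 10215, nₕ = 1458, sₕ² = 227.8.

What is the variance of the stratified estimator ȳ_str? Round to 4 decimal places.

Var(ȳ_str) = Σₕ Wₕ²(1 − fₕ)sₕ²/nₕ with Wₕ = Nₕ/N, N = 14567.
County 3: Wₕ = 0.29875747; term = 0.29875747²·(1 − 0.07329963)·107.9/319 = 0.027977418.
County 4: Wₕ = 0.70124253; term = 0.70124253²·(1 − 0.14273128)·227.8/1458 = 0.065864239.
Sum = 0.093841657.

0.0938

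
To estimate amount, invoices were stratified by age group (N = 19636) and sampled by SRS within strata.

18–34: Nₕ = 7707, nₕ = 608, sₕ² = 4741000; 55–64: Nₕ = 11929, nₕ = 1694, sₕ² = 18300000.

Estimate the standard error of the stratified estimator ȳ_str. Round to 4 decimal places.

67.2848

Var(ȳ_str) = Σₕ Wₕ²(1 − fₕ)sₕ²/nₕ with Wₕ = Nₕ/N, N = 19636.
18–34: Wₕ = 0.39249338; term = 0.39249338²·(1 − 0.07888932)·4741000/608 = 1106.4782.
55–64: Wₕ = 0.60750662; term = 0.60750662²·(1 − 0.14200687)·18300000/1694 = 3420.7672.
Sum = 4527.2454.
SE = √(4527.2454) = 67.2848.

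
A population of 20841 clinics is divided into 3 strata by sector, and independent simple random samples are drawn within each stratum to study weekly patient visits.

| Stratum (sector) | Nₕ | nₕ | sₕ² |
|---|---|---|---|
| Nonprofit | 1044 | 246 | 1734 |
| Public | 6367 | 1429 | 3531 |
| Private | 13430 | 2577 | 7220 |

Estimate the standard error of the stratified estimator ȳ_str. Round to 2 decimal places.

Var(ȳ_str) = Σₕ Wₕ²(1 − fₕ)sₕ²/nₕ with Wₕ = Nₕ/N, N = 20841.
Nonprofit: Wₕ = 0.05009357; term = 0.05009357²·(1 − 0.23563218)·1734/246 = 0.013520111.
Public: Wₕ = 0.30550357; term = 0.30550357²·(1 − 0.22443851)·3531/1429 = 0.17886045.
Private: Wₕ = 0.64440286; term = 0.64440286²·(1 − 0.19188384)·7220/2577 = 0.94018104.
Sum = 1.1325616.
SE = √(1.1325616) = 1.06.

1.06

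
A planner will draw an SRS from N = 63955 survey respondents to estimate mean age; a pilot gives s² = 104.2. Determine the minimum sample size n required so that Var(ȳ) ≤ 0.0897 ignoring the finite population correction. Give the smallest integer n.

1162

Without fpc, n₀ = s²/D = 104.2/0.0897 = 1161.6499.
Rounding up, n = 1162.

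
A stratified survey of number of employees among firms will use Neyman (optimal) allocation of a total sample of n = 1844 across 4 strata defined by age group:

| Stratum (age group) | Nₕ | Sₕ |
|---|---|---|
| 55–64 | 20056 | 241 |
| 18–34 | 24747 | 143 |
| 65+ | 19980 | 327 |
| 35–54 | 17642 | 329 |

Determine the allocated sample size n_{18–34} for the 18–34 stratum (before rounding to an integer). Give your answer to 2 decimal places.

Neyman allocation: nₕ = n·NₕSₕ / Σⱼ NⱼSⱼ.
Σ NⱼSⱼ = 20056·241 + 24747·143 + 19980·327 + 17642·329 = 2.0709995 × 10^7.
n_{18–34} = 1844·24747·143 / (2.0709995 × 10^7) = 315.09.

315.09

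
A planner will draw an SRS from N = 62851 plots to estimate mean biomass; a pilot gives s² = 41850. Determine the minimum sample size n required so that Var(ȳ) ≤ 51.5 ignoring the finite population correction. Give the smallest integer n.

Without fpc, n₀ = s²/D = 41850/51.5 = 812.6214.
Rounding up, n = 813.

813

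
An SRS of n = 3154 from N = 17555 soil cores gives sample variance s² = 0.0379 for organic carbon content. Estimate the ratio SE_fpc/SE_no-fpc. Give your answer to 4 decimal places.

0.9057

f = n/N = 3154/17555 = 0.17966391.
SE_no-fpc = √(s²/n) = 0.0034664805; SE_fpc = √((1−f)s²/n) = 0.0031396748.
Ratio = √(1−f) = 0.90572407.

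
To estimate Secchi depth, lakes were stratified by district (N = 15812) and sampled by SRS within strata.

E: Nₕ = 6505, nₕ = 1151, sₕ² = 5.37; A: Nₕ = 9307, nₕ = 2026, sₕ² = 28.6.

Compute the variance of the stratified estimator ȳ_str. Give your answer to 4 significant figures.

0.004476

Var(ȳ_str) = Σₕ Wₕ²(1 − fₕ)sₕ²/nₕ with Wₕ = Nₕ/N, N = 15812.
E: Wₕ = 0.41139641; term = 0.41139641²·(1 − 0.17694081)·5.37/1151 = 6.4990671 × 10^-4.
A: Wₕ = 0.58860359; term = 0.58860359²·(1 − 0.21768561)·28.6/2026 = 0.0038260772.
Sum = 0.0044759839.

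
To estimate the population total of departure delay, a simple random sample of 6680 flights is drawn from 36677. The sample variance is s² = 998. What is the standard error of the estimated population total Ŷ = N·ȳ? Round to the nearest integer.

12821

Var(Ŷ) = N²·Var(ȳ) = N²·(1 − n/N)·s²/n.
f = 6680/36677 = 0.18213049; Var(ȳ) = 0.81786951·998/6680 = 0.12219068.
Var(Ŷ) = 36677² · 0.12219068 = 1.6437119 × 10^8.
SE(Ŷ) = √(1.6437119 × 10^8) = 12821.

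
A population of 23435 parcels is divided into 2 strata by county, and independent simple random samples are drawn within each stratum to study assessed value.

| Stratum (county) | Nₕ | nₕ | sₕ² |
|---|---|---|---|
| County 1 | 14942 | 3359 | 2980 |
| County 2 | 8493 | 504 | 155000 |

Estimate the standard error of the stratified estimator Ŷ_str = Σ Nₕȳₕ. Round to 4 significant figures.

145000

Var(Ŷ_str) = Σₕ Nₕ²(1 − fₕ)sₕ²/nₕ.
County 1: 14942²·(1 − 3359/14942)·2980/3359 = 1.5354513 × 10^8.
County 2: 8493²·(1 − 504/8493)·155000/504 = 2.0866745 × 10^10.
Sum = 2.102029 × 10^10.
SE = √(2.102029 × 10^10) = 145000.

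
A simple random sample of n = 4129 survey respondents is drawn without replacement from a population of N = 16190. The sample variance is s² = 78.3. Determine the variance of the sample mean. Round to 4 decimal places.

Under SRS without replacement, Var(ȳ) = (1 − f)·s²/n with f = n/N = 4129/16190 = 0.25503397.
Var(ȳ) = (1 − 0.25503397)·78.3/4129 = 0.74496603·0.018963429 = 0.014127111.

0.0141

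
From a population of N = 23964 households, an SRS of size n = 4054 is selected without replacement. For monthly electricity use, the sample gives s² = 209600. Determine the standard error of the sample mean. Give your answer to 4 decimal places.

Under SRS without replacement, Var(ȳ) = (1 − f)·s²/n with f = n/N = 4054/23964 = 0.16917042.
Var(ȳ) = (1 − 0.16917042)·209600/4054 = 0.83082958·51.702023 = 42.95557.
SE(ȳ) = √(42.95557) = 6.5540.

6.5540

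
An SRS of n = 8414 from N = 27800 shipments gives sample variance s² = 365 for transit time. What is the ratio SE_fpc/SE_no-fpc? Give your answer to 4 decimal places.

f = n/N = 8414/27800 = 0.30266187.
SE_no-fpc = √(s²/n) = 0.20827885; SE_fpc = √((1−f)s²/n) = 0.17392695.
Ratio = √(1−f) = 0.83506774.

0.8351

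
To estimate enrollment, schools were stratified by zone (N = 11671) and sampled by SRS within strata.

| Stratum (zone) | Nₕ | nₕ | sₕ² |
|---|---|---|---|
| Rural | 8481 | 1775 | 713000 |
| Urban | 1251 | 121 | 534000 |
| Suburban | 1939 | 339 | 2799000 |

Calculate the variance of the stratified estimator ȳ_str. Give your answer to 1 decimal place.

401.6

Var(ȳ_str) = Σₕ Wₕ²(1 − fₕ)sₕ²/nₕ with Wₕ = Nₕ/N, N = 11671.
Rural: Wₕ = 0.72667295; term = 0.72667295²·(1 − 0.20929136)·713000/1775 = 167.72031.
Urban: Wₕ = 0.10718876; term = 0.10718876²·(1 − 0.09672262)·534000/121 = 45.801057.
Suburban: Wₕ = 0.16613829; term = 0.16613829²·(1 − 0.17483239)·2799000/339 = 188.05499.
Sum = 401.57636.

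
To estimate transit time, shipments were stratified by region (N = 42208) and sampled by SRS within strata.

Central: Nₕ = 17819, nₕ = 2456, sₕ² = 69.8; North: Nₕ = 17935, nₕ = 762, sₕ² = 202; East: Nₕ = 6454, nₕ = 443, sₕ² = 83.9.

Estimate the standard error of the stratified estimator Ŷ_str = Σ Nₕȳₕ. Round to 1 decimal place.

Var(Ŷ_str) = Σₕ Nₕ²(1 − fₕ)sₕ²/nₕ.
Central: 17819²·(1 − 2456/17819)·69.8/2456 = 7.7801222 × 10^6.
North: 17935²·(1 − 762/17935)·202/762 = 8.1647699 × 10^7.
East: 6454²·(1 − 443/6454)·83.9/443 = 7.3474041 × 10^6.
Sum = 9.6775225 × 10^7.
SE = √(9.6775225 × 10^7) = 9837.4.

9837.4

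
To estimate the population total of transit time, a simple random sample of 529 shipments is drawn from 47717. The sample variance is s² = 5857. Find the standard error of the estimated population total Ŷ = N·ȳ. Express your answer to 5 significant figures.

Var(Ŷ) = N²·Var(ȳ) = N²·(1 − n/N)·s²/n.
f = 529/47717 = 0.01108620; Var(ȳ) = 0.98891380·5857/529 = 10.949089.
Var(Ŷ) = 47717² · 10.949089 = 2.4930113 × 10^10.
SE(Ŷ) = √(2.4930113 × 10^10) = 157890.

157890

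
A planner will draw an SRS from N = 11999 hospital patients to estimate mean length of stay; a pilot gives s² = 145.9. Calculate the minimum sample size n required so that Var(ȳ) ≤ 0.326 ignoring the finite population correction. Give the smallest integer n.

448

Without fpc, n₀ = s²/D = 145.9/0.326 = 447.5460.
Rounding up, n = 448.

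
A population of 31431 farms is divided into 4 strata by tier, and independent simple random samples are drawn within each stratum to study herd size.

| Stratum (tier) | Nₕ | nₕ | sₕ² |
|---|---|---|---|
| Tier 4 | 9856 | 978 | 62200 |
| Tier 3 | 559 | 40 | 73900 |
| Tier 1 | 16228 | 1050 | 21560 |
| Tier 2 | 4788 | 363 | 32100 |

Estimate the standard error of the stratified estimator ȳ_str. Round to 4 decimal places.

3.6320

Var(ȳ_str) = Σₕ Wₕ²(1 − fₕ)sₕ²/nₕ with Wₕ = Nₕ/N, N = 31431.
Tier 4: Wₕ = 0.31357577; term = 0.31357577²·(1 − 0.09922890)·62200/978 = 5.6331455.
Tier 3: Wₕ = 0.01778499; term = 0.01778499²·(1 − 0.07155635)·73900/40 = 0.5425593.
Tier 1: Wₕ = 0.51630556; term = 0.51630556²·(1 − 0.06470298)·21560/1050 = 5.1194418.
Tier 2: Wₕ = 0.15233368; term = 0.15233368²·(1 − 0.07581454)·32100/363 = 1.8964851.
Sum = 13.191632.
SE = √(13.191632) = 3.6320.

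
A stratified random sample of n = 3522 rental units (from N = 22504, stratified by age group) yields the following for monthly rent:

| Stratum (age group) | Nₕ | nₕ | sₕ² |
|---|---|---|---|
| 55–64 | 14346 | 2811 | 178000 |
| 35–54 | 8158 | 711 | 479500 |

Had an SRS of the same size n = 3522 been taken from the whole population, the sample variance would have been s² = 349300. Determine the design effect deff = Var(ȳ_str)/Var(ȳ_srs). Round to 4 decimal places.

1.2144

Var(ȳ_str) = Σ Wₕ²(1−fₕ)sₕ²/nₕ with Wₕ = Nₕ/22504:
  55–64: (14346/22504)²·(1−2811/14346)·178000/2811 = 20.691317
  35–54: (8158/22504)²·(1−711/8158)·479500/711 = 80.903
  → Var(ȳ_str) = 101.59432.
Var(ȳ_srs) = (1 − 3522/22504)·349300/3522 = 83.654919.
deff = 101.59432 / 83.654919 = 1.2144.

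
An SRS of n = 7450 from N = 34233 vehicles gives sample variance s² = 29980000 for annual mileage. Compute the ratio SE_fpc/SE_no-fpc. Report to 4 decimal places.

f = n/N = 7450/34233 = 0.21762627.
SE_no-fpc = √(s²/n) = 63.436276; SE_fpc = √((1−f)s²/n) = 56.110587.
Ratio = √(1−f) = 0.88451893.

0.8845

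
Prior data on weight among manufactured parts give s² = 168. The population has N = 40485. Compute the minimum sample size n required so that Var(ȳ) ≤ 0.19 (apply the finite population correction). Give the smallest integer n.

Without fpc, n₀ = s²/D = 168/0.19 = 884.2105.
With fpc, (1 − n/N)·s²/n ≤ D requires n ≥ n₀/(1 + n₀/N) = 884.2105/(1 + 884.2105/40485) = 865.3117.
Rounding up, n = 866.

866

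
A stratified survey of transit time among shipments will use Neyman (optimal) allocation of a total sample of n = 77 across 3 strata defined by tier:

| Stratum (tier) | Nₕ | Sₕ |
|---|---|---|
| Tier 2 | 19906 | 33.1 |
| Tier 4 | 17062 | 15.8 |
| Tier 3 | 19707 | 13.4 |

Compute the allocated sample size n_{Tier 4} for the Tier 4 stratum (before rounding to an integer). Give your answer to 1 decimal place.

17.4

Neyman allocation: nₕ = n·NₕSₕ / Σⱼ NⱼSⱼ.
Σ NⱼSⱼ = 19906·33.1 + 17062·15.8 + 19707·13.4 = 1.192542 × 10^6.
n_{Tier 4} = 77·17062·15.8 / (1.192542 × 10^6) = 17.4.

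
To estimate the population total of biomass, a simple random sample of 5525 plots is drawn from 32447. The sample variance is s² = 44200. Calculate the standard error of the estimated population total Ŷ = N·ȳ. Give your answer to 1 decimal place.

Var(Ŷ) = N²·Var(ȳ) = N²·(1 − n/N)·s²/n.
f = 5525/32447 = 0.17027768; Var(ȳ) = 0.82972232·44200/5525 = 6.6377785.
Var(Ŷ) = 32447² · 6.6377785 = 6.988305 × 10^9.
SE(Ŷ) = √(6.988305 × 10^9) = 83596.1.

83596.1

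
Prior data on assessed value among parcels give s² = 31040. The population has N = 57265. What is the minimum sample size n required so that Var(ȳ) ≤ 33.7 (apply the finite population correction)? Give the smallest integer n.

Without fpc, n₀ = s²/D = 31040/33.7 = 921.0682.
With fpc, (1 − n/N)·s²/n ≤ D requires n ≥ n₀/(1 + n₀/N) = 921.0682/(1 + 921.0682/57265) = 906.4880.
Rounding up, n = 907.

907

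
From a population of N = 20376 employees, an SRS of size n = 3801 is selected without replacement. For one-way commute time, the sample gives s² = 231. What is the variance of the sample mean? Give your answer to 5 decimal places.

0.04944

Under SRS without replacement, Var(ȳ) = (1 − f)·s²/n with f = n/N = 3801/20376 = 0.18654299.
Var(ȳ) = (1 − 0.18654299)·231/3801 = 0.81345701·0.060773481 = 0.049436614.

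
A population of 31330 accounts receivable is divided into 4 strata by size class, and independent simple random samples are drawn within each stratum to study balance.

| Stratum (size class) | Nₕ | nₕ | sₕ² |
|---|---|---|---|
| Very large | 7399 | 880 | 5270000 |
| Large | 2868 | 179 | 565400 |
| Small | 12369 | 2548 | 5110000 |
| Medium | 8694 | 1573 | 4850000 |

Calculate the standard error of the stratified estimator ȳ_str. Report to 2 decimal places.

27.60

Var(ȳ_str) = Σₕ Wₕ²(1 − fₕ)sₕ²/nₕ with Wₕ = Nₕ/N, N = 31330.
Very large: Wₕ = 0.23616342; term = 0.23616342²·(1 − 0.11893499)·5270000/880 = 294.28028.
Large: Wₕ = 0.09154165; term = 0.09154165²·(1 − 0.06241283)·565400/179 = 24.817152.
Small: Wₕ = 0.39479732; term = 0.39479732²·(1 − 0.20599887)·5110000/2548 = 248.19383.
Medium: Wₕ = 0.27749761; term = 0.27749761²·(1 − 0.18092938)·4850000/1573 = 194.4701.
Sum = 761.76136.
SE = √(761.76136) = 27.60.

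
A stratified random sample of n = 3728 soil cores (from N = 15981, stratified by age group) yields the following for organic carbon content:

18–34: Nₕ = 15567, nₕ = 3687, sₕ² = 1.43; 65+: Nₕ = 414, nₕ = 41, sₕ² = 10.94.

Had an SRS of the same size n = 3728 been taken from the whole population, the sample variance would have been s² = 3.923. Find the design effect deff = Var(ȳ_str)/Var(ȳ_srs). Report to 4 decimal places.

Var(ȳ_str) = Σ Wₕ²(1−fₕ)sₕ²/nₕ with Wₕ = Nₕ/15981:
  18–34: (15567/15981)²·(1−3687/15567)·1.43/3687 = 2.8085125 × 10^-4
  65+: (414/15981)²·(1−41/414)·10.94/41 = 1.6133728 × 10^-4
  → Var(ȳ_str) = 4.4218853 × 10^-4.
Var(ȳ_srs) = (1 − 3728/15981)·3.923/3728 = 8.0682786 × 10^-4.
deff = (4.4218853 × 10^-4) / (8.0682786 × 10^-4) = 0.5481.

0.5481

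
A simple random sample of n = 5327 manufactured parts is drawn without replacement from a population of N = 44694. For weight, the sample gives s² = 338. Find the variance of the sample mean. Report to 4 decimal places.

Under SRS without replacement, Var(ȳ) = (1 − f)·s²/n with f = n/N = 5327/44694 = 0.11918826.
Var(ȳ) = (1 − 0.11918826)·338/5327 = 0.88081174·0.063450347 = 0.055887811.

0.0559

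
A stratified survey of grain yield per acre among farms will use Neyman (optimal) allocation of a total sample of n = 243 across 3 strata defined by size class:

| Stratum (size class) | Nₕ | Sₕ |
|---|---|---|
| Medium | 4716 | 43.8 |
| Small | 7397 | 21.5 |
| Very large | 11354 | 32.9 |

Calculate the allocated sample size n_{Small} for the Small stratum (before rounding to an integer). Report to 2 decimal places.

52.28

Neyman allocation: nₕ = n·NₕSₕ / Σⱼ NⱼSⱼ.
Σ NⱼSⱼ = 4716·43.8 + 7397·21.5 + 11354·32.9 = 739142.9.
n_{Small} = 243·7397·21.5 / 739142.9 = 52.28.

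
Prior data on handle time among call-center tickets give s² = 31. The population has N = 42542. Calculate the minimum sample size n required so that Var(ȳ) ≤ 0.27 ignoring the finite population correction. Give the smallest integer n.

115

Without fpc, n₀ = s²/D = 31/0.27 = 114.8148.
Rounding up, n = 115.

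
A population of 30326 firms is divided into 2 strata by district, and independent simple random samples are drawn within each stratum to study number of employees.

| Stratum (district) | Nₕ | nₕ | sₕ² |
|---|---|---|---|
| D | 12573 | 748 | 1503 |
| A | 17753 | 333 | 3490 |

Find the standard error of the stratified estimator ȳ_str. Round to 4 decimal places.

1.9619

Var(ȳ_str) = Σₕ Wₕ²(1 − fₕ)sₕ²/nₕ with Wₕ = Nₕ/N, N = 30326.
D: Wₕ = 0.41459474; term = 0.41459474²·(1 − 0.05949256)·1503/748 = 0.32483827.
A: Wₕ = 0.58540526; term = 0.58540526²·(1 − 0.01875739)·3490/333 = 3.5242835.
Sum = 3.8491218.
SE = √(3.8491218) = 1.9619.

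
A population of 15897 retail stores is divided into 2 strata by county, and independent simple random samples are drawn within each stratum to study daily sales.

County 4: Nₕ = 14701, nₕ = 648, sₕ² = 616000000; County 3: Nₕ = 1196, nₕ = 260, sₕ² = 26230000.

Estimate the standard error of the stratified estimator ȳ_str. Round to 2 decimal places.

Var(ȳ_str) = Σₕ Wₕ²(1 − fₕ)sₕ²/nₕ with Wₕ = Nₕ/N, N = 15897.
County 4: Wₕ = 0.92476568; term = 0.92476568²·(1 − 0.04407863)·616000000/648 = 777125.72.
County 3: Wₕ = 0.07523432; term = 0.07523432²·(1 − 0.21739130)·26230000/260 = 446.89101.
Sum = 777572.61.
SE = √(777572.61) = 881.80.

881.80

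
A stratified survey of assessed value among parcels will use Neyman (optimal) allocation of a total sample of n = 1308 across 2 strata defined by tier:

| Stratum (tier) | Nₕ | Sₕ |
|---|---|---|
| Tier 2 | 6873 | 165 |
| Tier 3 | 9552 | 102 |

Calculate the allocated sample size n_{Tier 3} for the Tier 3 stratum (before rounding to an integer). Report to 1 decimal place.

604.4

Neyman allocation: nₕ = n·NₕSₕ / Σⱼ NⱼSⱼ.
Σ NⱼSⱼ = 6873·165 + 9552·102 = 2.108349 × 10^6.
n_{Tier 3} = 1308·9552·102 / (2.108349 × 10^6) = 604.4.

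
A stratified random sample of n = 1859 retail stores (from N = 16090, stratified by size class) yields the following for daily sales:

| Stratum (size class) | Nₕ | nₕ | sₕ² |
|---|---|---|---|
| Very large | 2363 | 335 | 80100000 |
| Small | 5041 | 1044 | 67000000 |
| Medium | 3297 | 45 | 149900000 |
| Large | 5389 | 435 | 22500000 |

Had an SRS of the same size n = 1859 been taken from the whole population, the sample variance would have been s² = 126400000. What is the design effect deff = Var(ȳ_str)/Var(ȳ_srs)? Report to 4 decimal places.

2.5394

Var(ȳ_str) = Σ Wₕ²(1−fₕ)sₕ²/nₕ with Wₕ = Nₕ/16090:
  Very large: (2363/16090)²·(1−335/2363)·80100000/335 = 4425.958
  Small: (5041/16090)²·(1−1044/5041)·67000000/1044 = 4994.742
  Medium: (3297/16090)²·(1−45/3297)·149900000/45 = 137957.88
  Large: (5389/16090)²·(1−435/5389)·22500000/435 = 5333.906
  → Var(ȳ_str) = 152712.49.
Var(ȳ_srs) = (1 − 1859/16090)·126400000/1859 = 60137.734.
deff = 152712.49 / 60137.734 = 2.5394.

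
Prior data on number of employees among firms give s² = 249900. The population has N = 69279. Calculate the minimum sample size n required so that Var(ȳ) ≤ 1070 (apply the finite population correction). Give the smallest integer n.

233

Without fpc, n₀ = s²/D = 249900/1070 = 233.5514.
With fpc, (1 − n/N)·s²/n ≤ D requires n ≥ n₀/(1 + n₀/N) = 233.5514/(1 + 233.5514/69279) = 232.7667.
Rounding up, n = 233.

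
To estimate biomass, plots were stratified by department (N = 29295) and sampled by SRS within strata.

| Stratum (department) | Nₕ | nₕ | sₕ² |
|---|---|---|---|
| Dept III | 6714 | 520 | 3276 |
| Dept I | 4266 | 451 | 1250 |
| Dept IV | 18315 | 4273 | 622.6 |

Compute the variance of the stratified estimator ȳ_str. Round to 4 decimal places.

0.4015

Var(ȳ_str) = Σₕ Wₕ²(1 − fₕ)sₕ²/nₕ with Wₕ = Nₕ/N, N = 29295.
Dept III: Wₕ = 0.22918587; term = 0.22918587²·(1 − 0.07745010)·3276/520 = 0.30528543.
Dept I: Wₕ = 0.14562212; term = 0.14562212²·(1 − 0.10571964)·1250/451 = 0.052560787.
Dept IV: Wₕ = 0.62519201; term = 0.62519201²·(1 − 0.23330603)·622.6/4273 = 0.04366416.
Sum = 0.40151038.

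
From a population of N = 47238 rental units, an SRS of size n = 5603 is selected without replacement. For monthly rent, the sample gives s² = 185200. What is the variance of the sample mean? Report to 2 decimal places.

29.13

Under SRS without replacement, Var(ȳ) = (1 − f)·s²/n with f = n/N = 5603/47238 = 0.11861213.
Var(ȳ) = (1 − 0.11861213)·185200/5603 = 0.88138787·33.053721 = 29.133149.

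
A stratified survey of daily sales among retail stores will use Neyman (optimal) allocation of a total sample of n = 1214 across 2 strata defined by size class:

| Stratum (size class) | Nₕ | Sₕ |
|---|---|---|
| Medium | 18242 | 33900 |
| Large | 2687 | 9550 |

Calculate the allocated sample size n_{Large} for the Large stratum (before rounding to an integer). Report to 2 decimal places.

48.37

Neyman allocation: nₕ = n·NₕSₕ / Σⱼ NⱼSⱼ.
Σ NⱼSⱼ = 18242·33900 + 2687·9550 = 6.4406465 × 10^8.
n_{Large} = 1214·2687·9550 / (6.4406465 × 10^8) = 48.37.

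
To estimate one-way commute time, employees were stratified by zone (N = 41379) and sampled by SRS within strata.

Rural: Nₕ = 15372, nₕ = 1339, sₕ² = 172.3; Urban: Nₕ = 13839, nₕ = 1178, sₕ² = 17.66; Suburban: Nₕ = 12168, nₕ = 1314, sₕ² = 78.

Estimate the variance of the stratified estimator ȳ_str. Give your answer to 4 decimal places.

Var(ȳ_str) = Σₕ Wₕ²(1 − fₕ)sₕ²/nₕ with Wₕ = Nₕ/N, N = 41379.
Rural: Wₕ = 0.37149279; term = 0.37149279²·(1 − 0.08710643)·172.3/1339 = 0.01621159.
Urban: Wₕ = 0.33444501; term = 0.33444501²·(1 − 0.08512176)·17.66/1178 = 0.0015341158.
Suburban: Wₕ = 0.29406221; term = 0.29406221²·(1 − 0.10798817)·78/1314 = 0.0045787642.
Sum = 0.02232447.

0.0223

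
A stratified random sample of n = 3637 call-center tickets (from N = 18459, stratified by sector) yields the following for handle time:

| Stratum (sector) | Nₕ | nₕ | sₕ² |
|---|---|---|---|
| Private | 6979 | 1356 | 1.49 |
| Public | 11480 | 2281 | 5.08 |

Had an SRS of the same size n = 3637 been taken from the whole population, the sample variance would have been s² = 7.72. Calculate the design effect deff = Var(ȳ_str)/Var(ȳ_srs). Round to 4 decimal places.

0.4792

Var(ȳ_str) = Σ Wₕ²(1−fₕ)sₕ²/nₕ with Wₕ = Nₕ/18459:
  Private: (6979/18459)²·(1−1356/6979)·1.49/1356 = 1.2655273 × 10^-4
  Public: (11480/18459)²·(1−2281/11480)·5.08/2281 = 6.9024711 × 10^-4
  → Var(ȳ_str) = 8.1679984 × 10^-4.
Var(ȳ_srs) = (1 − 3637/18459)·7.72/3637 = 0.0017044044.
deff = (8.1679984 × 10^-4) / 0.0017044044 = 0.4792.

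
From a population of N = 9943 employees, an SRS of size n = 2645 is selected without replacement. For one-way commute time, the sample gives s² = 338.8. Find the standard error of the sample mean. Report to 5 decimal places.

0.30662

Under SRS without replacement, Var(ȳ) = (1 − f)·s²/n with f = n/N = 2645/9943 = 0.26601629.
Var(ȳ) = (1 − 0.26601629)·338.8/2645 = 0.73398371·0.12809074 = 0.094016514.
SE(ȳ) = √(0.094016514) = 0.30662.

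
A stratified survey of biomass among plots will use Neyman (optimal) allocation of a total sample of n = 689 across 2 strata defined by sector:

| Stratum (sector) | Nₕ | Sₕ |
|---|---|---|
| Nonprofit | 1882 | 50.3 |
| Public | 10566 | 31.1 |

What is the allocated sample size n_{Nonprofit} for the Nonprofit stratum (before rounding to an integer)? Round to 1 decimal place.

Neyman allocation: nₕ = n·NₕSₕ / Σⱼ NⱼSⱼ.
Σ NⱼSⱼ = 1882·50.3 + 10566·31.1 = 423267.2.
n_{Nonprofit} = 689·1882·50.3 / 423267.2 = 154.1.

154.1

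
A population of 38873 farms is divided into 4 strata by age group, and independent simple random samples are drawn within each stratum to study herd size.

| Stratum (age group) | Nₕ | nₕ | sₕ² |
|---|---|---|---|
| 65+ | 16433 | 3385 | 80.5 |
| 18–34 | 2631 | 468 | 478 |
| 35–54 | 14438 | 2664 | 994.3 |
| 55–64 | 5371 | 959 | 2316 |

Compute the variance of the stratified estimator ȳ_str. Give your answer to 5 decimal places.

0.08708

Var(ȳ_str) = Σₕ Wₕ²(1 − fₕ)sₕ²/nₕ with Wₕ = Nₕ/N, N = 38873.
65+: Wₕ = 0.42273557; term = 0.42273557²·(1 − 0.20598795)·80.5/3385 = 0.0033744414.
18–34: Wₕ = 0.06768194; term = 0.06768194²·(1 − 0.17787913)·478/468 = 0.0038464784.
35–54: Wₕ = 0.37141461; term = 0.37141461²·(1 − 0.18451309)·994.3/2664 = 0.041987322.
55–64: Wₕ = 0.13816788; term = 0.13816788²·(1 − 0.17855148)·2316/959 = 0.037871673.
Sum = 0.087079915.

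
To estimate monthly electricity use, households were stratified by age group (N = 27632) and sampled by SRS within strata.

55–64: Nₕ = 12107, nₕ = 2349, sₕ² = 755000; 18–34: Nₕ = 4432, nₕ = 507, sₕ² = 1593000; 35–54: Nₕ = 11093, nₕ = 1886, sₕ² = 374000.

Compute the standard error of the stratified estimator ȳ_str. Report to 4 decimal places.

Var(ȳ_str) = Σₕ Wₕ²(1 − fₕ)sₕ²/nₕ with Wₕ = Nₕ/N, N = 27632.
55–64: Wₕ = 0.43815142; term = 0.43815142²·(1 − 0.19401999)·755000/2349 = 49.732083.
18–34: Wₕ = 0.16039375; term = 0.16039375²·(1 − 0.11439531)·1593000/507 = 71.585092.
35–54: Wₕ = 0.40145483; term = 0.40145483²·(1 − 0.17001713)·374000/1886 = 26.526041.
Sum = 147.84322.
SE = √(147.84322) = 12.1591.

12.1591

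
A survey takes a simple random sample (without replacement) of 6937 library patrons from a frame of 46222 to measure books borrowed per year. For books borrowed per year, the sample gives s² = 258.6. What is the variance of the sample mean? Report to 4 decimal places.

0.0317

Under SRS without replacement, Var(ȳ) = (1 − f)·s²/n with f = n/N = 6937/46222 = 0.15008005.
Var(ȳ) = (1 − 0.15008005)·258.6/6937 = 0.84991995·0.037278362 = 0.031683624.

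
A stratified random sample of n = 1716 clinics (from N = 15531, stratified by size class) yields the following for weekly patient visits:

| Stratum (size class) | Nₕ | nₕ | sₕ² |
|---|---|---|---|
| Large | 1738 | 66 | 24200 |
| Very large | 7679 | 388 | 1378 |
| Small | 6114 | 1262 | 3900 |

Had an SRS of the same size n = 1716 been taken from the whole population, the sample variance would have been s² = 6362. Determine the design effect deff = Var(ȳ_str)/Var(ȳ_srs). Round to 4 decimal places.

1.7047

Var(ȳ_str) = Σ Wₕ²(1−fₕ)sₕ²/nₕ with Wₕ = Nₕ/15531:
  Large: (1738/15531)²·(1−66/1738)·24200/66 = 4.4173177
  Very large: (7679/15531)²·(1−388/7679)·1378/388 = 0.82434768
  Small: (6114/15531)²·(1−1262/6114)·3900/1262 = 0.38006042
  → Var(ȳ_str) = 5.6217258.
Var(ȳ_srs) = (1 − 1716/15531)·6362/1716 = 3.2978269.
deff = 5.6217258 / 3.2978269 = 1.7047.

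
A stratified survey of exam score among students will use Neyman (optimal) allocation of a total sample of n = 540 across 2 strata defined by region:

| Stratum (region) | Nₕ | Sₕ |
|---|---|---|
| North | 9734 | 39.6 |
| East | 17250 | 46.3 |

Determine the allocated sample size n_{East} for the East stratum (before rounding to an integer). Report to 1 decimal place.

364.2

Neyman allocation: nₕ = n·NₕSₕ / Σⱼ NⱼSⱼ.
Σ NⱼSⱼ = 9734·39.6 + 17250·46.3 = 1.1841414 × 10^6.
n_{East} = 540·17250·46.3 / (1.1841414 × 10^6) = 364.2.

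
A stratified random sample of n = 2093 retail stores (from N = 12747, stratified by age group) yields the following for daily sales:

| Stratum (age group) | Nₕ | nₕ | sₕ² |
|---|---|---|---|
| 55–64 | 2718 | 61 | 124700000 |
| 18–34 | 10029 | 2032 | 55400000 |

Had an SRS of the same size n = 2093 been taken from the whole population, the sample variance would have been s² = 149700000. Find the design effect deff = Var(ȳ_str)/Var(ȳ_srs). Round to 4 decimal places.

1.7450

Var(ȳ_str) = Σ Wₕ²(1−fₕ)sₕ²/nₕ with Wₕ = Nₕ/12747:
  55–64: (2718/12747)²·(1−61/2718)·124700000/61 = 90857.682
  18–34: (10029/12747)²·(1−2032/10029)·55400000/2032 = 13457.203
  → Var(ȳ_str) = 104314.89.
Var(ȳ_srs) = (1 − 2093/12747)·149700000/2093 = 59780.188.
deff = 104314.89 / 59780.188 = 1.7450.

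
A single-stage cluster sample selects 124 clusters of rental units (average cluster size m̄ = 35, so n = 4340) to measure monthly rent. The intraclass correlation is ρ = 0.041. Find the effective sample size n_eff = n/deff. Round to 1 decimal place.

deff = 1 + (35 − 1)·0.041 = 1 + 1.394 = 2.394.
n_eff = 4340 / 2.394 = 1812.9.

1812.9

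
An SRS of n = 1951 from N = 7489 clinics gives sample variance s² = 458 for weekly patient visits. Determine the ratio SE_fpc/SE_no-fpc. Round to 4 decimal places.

0.8599

f = n/N = 1951/7489 = 0.26051542.
SE_no-fpc = √(s²/n) = 0.48451152; SE_fpc = √((1−f)s²/n) = 0.41664739.
Ratio = √(1−f) = 0.85993289.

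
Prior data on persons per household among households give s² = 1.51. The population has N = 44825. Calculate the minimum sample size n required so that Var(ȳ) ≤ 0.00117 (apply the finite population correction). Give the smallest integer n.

Without fpc, n₀ = s²/D = 1.51/0.00117 = 1290.5983.
With fpc, (1 − n/N)·s²/n ≤ D requires n ≥ n₀/(1 + n₀/N) = 1290.5983/(1 + 1290.5983/44825) = 1254.4794.
Rounding up, n = 1255.

1255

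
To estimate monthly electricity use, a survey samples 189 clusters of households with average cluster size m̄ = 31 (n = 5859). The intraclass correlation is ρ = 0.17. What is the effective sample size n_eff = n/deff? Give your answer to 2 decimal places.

deff = 1 + (31 − 1)·0.17 = 1 + 5.1 = 6.1.
n_eff = 5859 / 6.1 = 960.49.

960.49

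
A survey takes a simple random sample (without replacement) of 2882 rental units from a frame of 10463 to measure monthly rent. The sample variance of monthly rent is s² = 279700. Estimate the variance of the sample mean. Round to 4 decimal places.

Under SRS without replacement, Var(ȳ) = (1 − f)·s²/n with f = n/N = 2882/10463 = 0.27544681.
Var(ȳ) = (1 − 0.27544681)·279700/2882 = 0.72455319·97.050659 = 70.318365.

70.3184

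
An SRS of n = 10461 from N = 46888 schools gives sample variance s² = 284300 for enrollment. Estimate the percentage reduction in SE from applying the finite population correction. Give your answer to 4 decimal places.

11.8584

f = n/N = 10461/46888 = 0.22310613.
SE_no-fpc = √(s²/n) = 5.2131693; SE_fpc = √((1−f)s²/n) = 4.59497.
Ratio = √(1−f) = 0.88141584. Reduction = 100·(1 − 0.88141584) = 11.8584%.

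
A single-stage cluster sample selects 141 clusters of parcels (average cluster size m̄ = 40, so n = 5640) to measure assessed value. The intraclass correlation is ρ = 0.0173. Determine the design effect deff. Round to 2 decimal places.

1.67

deff = 1 + (40 − 1)·0.0173 = 1 + 0.6747 = 1.6747.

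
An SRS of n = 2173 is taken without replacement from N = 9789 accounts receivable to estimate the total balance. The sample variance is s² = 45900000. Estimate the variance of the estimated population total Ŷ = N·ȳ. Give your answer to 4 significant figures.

1.575 × 10^12

Var(Ŷ) = N²·Var(ȳ) = N²·(1 − n/N)·s²/n.
f = 2173/9789 = 0.22198386; Var(ȳ) = 0.77801614·45900000/2173 = 16433.935.
Var(Ŷ) = 9789² · 16433.935 = 1.5747739 × 10^12.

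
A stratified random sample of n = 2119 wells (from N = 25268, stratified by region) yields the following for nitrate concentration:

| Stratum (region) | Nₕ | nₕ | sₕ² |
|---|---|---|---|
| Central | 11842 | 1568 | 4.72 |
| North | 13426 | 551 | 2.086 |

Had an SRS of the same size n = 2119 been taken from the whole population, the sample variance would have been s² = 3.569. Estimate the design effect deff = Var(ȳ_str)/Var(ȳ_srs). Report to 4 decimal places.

Var(ȳ_str) = Σ Wₕ²(1−fₕ)sₕ²/nₕ with Wₕ = Nₕ/25268:
  Central: (11842/25268)²·(1−1568/11842)·4.72/1568 = 5.7361278 × 10^-4
  North: (13426/25268)²·(1−551/13426)·2.086/551 = 0.0010249787
  → Var(ȳ_str) = 0.0015985915.
Var(ȳ_srs) = (1 − 2119/25268)·3.569/2119 = 0.0015430392.
deff = 0.0015985915 / 0.0015430392 = 1.0360.

1.0360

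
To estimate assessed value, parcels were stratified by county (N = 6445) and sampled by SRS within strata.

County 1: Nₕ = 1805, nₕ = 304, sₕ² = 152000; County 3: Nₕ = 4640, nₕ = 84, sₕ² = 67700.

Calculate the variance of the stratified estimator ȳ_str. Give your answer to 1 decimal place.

Var(ȳ_str) = Σₕ Wₕ²(1 − fₕ)sₕ²/nₕ with Wₕ = Nₕ/N, N = 6445.
County 1: Wₕ = 0.28006206; term = 0.28006206²·(1 − 0.16842105)·152000/304 = 32.612347.
County 3: Wₕ = 0.71993794; term = 0.71993794²·(1 − 0.01810345)·67700/84 = 410.17127.
Sum = 442.78362.

442.8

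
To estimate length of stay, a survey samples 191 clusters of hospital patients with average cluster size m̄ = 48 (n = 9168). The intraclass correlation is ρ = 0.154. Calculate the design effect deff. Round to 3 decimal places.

deff = 1 + (48 − 1)·0.154 = 1 + 7.238 = 8.238.

8.238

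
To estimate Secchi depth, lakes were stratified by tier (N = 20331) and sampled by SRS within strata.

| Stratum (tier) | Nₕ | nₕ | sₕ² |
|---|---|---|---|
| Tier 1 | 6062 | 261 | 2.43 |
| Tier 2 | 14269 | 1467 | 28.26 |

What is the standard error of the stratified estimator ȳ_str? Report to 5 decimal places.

Var(ȳ_str) = Σₕ Wₕ²(1 − fₕ)sₕ²/nₕ with Wₕ = Nₕ/N, N = 20331.
Tier 1: Wₕ = 0.29816536; term = 0.29816536²·(1 − 0.04305510)·2.43/261 = 7.9207642 × 10^-4.
Tier 2: Wₕ = 0.70183464; term = 0.70183464²·(1 − 0.10281029)·28.26/1467 = 0.0085132605.
Sum = 0.0093053369.
SE = √(0.0093053369) = 0.09646.

0.09646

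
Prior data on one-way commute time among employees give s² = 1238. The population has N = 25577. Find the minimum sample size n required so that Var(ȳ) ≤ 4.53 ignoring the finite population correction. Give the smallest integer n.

274

Without fpc, n₀ = s²/D = 1238/4.53 = 273.2892.
Rounding up, n = 274.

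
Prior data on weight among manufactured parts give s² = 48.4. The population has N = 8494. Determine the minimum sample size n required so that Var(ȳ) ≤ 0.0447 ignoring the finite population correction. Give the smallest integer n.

Without fpc, n₀ = s²/D = 48.4/0.0447 = 1082.7740.
Rounding up, n = 1083.

1083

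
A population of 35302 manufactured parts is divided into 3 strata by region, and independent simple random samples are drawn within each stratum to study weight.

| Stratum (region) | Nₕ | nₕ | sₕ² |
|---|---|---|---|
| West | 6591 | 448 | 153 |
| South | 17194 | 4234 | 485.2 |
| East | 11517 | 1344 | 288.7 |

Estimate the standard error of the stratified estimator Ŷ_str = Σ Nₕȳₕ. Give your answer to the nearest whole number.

Var(Ŷ_str) = Σₕ Nₕ²(1 − fₕ)sₕ²/nₕ.
West: 6591²·(1 − 448/6591)·153/448 = 1.382755 × 10^7.
South: 17194²·(1 − 4234/17194)·485.2/4234 = 2.5535941 × 10^7.
East: 11517²·(1 − 1344/11517)·288.7/1344 = 2.5167259 × 10^7.
Sum = 6.453075 × 10^7.
SE = √(6.453075 × 10^7) = 8033.

8033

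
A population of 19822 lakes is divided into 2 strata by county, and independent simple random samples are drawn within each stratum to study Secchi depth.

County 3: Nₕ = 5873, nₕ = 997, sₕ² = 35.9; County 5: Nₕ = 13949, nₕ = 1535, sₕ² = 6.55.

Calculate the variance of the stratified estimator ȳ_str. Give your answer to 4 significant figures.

Var(ȳ_str) = Σₕ Wₕ²(1 − fₕ)sₕ²/nₕ with Wₕ = Nₕ/N, N = 19822.
County 3: Wₕ = 0.29628695; term = 0.29628695²·(1 − 0.16975992)·35.9/997 = 0.002624388.
County 5: Wₕ = 0.70371305; term = 0.70371305²·(1 − 0.11004373)·6.55/1535 = 0.0018805842.
Sum = 0.0045049722.

0.004505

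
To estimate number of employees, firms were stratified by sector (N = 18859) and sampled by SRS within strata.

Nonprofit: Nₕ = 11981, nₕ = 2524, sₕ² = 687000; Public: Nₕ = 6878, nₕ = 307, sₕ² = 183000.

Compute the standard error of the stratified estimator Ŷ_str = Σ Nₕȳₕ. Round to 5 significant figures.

Var(Ŷ_str) = Σₕ Nₕ²(1 − fₕ)sₕ²/nₕ.
Nonprofit: 11981²·(1 − 2524/11981)·687000/2524 = 3.0839963 × 10^10.
Public: 6878²·(1 − 307/6878)·183000/307 = 2.6940543 × 10^10.
Sum = 5.7780506 × 10^10.
SE = √(5.7780506 × 10^10) = 240380.

240380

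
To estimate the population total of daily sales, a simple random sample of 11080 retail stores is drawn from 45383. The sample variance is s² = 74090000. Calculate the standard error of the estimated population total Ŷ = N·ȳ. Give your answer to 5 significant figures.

Var(Ŷ) = N²·Var(ȳ) = N²·(1 − n/N)·s²/n.
f = 11080/45383 = 0.24414428; Var(ȳ) = 0.75585572·74090000/11080 = 5054.2735.
Var(Ŷ) = 45383² · 5054.2735 = 1.0409866 × 10^13.
SE(Ŷ) = √(1.0409866 × 10^13) = 3.2264 × 10^6.

3.2264 × 10^6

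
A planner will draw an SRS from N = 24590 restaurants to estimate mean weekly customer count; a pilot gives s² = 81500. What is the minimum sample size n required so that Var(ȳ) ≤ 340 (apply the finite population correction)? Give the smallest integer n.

Without fpc, n₀ = s²/D = 81500/340 = 239.7059.
With fpc, (1 − n/N)·s²/n ≤ D requires n ≥ n₀/(1 + n₀/N) = 239.7059/(1 + 239.7059/24590) = 237.3918.
Rounding up, n = 238.

238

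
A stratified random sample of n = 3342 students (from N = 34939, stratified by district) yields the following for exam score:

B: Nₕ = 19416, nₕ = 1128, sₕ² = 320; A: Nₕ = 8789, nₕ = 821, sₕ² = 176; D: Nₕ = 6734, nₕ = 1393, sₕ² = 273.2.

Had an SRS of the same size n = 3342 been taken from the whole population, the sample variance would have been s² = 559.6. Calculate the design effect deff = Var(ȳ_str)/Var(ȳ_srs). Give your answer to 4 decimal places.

0.6643

Var(ȳ_str) = Σ Wₕ²(1−fₕ)sₕ²/nₕ with Wₕ = Nₕ/34939:
  B: (19416/34939)²·(1−1128/19416)·320/1128 = 0.082517472
  A: (8789/34939)²·(1−821/8789)·176/821 = 0.012298081
  D: (6734/34939)²·(1−1393/6734)·273.2/1393 = 0.0057783564
  → Var(ȳ_str) = 0.10059391.
Var(ȳ_srs) = (1 − 3342/34939)·559.6/3342 = 0.15142816.
deff = 0.10059391 / 0.15142816 = 0.6643.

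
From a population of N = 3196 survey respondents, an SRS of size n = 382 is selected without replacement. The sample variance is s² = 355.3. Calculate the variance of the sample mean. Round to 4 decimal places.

Under SRS without replacement, Var(ȳ) = (1 − f)·s²/n with f = n/N = 382/3196 = 0.11952441.
Var(ȳ) = (1 − 0.11952441)·355.3/382 = 0.88047559·0.93010471 = 0.8189345.

0.8189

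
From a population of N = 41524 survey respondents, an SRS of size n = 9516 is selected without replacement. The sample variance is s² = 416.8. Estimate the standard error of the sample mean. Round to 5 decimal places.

0.18375

Under SRS without replacement, Var(ȳ) = (1 − f)·s²/n with f = n/N = 9516/41524 = 0.22916867.
Var(ȳ) = (1 − 0.22916867)·416.8/9516 = 0.77083133·0.043799916 = 0.033762347.
SE(ȳ) = √(0.033762347) = 0.18375.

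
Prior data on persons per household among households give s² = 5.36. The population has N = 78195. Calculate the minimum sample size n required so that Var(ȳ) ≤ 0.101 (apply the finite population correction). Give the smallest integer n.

54

Without fpc, n₀ = s²/D = 5.36/0.101 = 53.0693.
With fpc, (1 − n/N)·s²/n ≤ D requires n ≥ n₀/(1 + n₀/N) = 53.0693/(1 + 53.0693/78195) = 53.0333.
Rounding up, n = 54.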